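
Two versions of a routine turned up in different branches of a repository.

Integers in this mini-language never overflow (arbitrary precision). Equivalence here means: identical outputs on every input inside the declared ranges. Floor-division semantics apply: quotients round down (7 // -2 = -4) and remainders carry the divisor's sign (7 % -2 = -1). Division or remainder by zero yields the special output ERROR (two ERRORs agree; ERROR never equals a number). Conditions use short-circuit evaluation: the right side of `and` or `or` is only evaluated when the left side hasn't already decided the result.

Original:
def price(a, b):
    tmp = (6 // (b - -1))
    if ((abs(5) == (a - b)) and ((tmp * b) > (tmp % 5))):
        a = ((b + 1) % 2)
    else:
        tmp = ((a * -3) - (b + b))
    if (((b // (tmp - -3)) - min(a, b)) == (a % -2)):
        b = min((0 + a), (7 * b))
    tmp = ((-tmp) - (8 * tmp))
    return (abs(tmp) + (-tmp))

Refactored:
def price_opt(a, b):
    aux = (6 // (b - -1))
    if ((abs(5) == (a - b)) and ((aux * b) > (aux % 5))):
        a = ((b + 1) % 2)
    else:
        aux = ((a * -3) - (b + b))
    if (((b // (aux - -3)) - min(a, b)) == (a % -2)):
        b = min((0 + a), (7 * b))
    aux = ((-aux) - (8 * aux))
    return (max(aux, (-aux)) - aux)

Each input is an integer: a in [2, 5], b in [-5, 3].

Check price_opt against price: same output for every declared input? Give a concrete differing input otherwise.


This is a faithful refactor — local variable names differ, and min/max/abs usage differs, and arithmetic usage differs, but the computed results match everywhere.
One worked example (a=4, b=-1) — price: divide-by-zero, output ERROR; price_opt: divide-by-zero, output ERROR; agreement on ERROR.
Every one of the 36 inputs gives matching results.
verdict: equivalent


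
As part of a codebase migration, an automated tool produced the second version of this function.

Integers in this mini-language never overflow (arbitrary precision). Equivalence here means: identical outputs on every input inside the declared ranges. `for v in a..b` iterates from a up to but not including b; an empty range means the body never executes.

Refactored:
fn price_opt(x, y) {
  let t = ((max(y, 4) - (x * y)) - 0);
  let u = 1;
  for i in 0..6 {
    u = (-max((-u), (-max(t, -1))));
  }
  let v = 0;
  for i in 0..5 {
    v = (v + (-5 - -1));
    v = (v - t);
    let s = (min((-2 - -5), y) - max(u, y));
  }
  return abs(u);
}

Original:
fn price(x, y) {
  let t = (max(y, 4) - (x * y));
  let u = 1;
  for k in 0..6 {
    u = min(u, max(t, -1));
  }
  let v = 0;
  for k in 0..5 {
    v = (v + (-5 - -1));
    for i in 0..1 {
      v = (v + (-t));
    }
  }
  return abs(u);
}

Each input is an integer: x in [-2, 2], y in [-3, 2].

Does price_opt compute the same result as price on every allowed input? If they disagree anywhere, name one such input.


Whatever the rewrite altered, no input in the stated domain can expose a difference; all 30 inputs agree.
verdict: equivalent


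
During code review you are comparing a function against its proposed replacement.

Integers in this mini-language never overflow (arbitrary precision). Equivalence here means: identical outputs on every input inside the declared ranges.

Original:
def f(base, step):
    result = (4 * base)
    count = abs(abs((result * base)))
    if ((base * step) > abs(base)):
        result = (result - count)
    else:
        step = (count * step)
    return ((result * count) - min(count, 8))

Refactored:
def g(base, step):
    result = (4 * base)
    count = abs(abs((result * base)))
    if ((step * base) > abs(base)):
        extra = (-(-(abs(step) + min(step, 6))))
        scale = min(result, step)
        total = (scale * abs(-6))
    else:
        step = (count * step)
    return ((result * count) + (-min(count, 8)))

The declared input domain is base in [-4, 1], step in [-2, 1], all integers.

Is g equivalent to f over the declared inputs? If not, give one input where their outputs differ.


Not equivalent: base=-4, step=-2 separates them (-5128 vs -1032).
f: result := -16 | count := 64 | ((base * step) > abs(base)): true | result := -80 | result -5128
g: result := -16 | count := 64 | ((step * base) > abs(base)): true | extra := 0 | scale := -16 | total := -96 | result -1032
verdict: not equivalent; witness: base=-4, step=-2


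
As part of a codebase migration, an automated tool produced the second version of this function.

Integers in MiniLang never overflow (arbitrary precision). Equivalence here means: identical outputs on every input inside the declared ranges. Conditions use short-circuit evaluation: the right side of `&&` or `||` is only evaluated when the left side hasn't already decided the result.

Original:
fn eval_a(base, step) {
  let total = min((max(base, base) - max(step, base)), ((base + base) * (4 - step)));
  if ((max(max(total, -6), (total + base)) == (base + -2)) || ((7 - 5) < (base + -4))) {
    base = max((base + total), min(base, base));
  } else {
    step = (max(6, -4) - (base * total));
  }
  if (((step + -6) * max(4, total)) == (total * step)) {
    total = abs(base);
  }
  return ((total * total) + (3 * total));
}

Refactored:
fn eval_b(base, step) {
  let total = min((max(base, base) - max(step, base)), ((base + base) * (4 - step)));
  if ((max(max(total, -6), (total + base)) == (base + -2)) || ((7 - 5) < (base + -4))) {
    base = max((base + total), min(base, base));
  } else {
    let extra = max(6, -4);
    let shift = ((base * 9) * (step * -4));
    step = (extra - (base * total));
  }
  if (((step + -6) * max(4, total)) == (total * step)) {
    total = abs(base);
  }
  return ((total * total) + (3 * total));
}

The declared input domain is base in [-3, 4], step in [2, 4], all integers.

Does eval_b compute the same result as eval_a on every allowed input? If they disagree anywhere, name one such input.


Reading the diff, among the changes: local variable names differ; also statement counts differ; also constant usage differs; also arithmetic usage differs.
Tracing base=2, step=2: eval_a: total=0, then ((max(max(total, -6), (total + base)) == (base + -2)) || ((7 - 5) < (base + -4))) is false, then step=6, then (((step + -6) * max(4, total)) == (total * step)) is true, then total=2, then returns 10 | eval_b: total=0, then ((max(max(total, -6), (total + base)) == (base + -2)) || ((7 - 5) < (base + -4))) is false, then extra=6, then shift=-144, then step=6, then (((step + -6) * max(4, total)) == (total * step)) is true, then total=2, then returns 10 — matching result 10.
Across all 24 domain points the two functions coincide.
verdict: equivalent


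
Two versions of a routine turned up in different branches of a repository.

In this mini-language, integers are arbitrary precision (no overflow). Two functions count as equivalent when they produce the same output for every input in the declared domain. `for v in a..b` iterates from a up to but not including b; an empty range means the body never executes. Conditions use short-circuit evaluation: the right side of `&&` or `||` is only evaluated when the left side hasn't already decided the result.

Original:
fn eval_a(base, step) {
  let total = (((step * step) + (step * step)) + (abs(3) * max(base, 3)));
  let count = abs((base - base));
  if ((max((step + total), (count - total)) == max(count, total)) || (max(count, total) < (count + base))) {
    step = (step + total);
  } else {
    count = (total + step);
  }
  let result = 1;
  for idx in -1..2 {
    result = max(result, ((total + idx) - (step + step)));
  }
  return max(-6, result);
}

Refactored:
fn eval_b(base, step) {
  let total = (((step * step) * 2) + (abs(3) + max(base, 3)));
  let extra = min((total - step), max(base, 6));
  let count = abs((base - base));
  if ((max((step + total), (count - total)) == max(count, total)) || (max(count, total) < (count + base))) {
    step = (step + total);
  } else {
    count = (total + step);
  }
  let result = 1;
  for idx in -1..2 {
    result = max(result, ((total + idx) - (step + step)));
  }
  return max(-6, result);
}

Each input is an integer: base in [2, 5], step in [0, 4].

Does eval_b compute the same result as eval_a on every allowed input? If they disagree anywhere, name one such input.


Run the pair on base=2, step=1.
eval_a: total := 11 | count := 0 | ((max((step + total), (count - total)) == max(count, total)) || (max(count, total) < (count + base))): false | count := 12 | result := 1 | iter idx=-1: | result := 8 | iter idx=0: | result := 9 | iter idx=1: | result := 10 | result 10
eval_b: total := 8 | extra := 6 | count := 0 | ((max((step + total), (count - total)) == max(count, total)) || (max(count, total) < (count + base))): false | count := 9 | result := 1 | iter idx=-1: | result := 5 | iter idx=0: | result := 6 | iter idx=1: | result := 7 | result 7
10 and 7 differ, so these are not the same function on this domain.
verdict: not equivalent; witness: base=2, step=1


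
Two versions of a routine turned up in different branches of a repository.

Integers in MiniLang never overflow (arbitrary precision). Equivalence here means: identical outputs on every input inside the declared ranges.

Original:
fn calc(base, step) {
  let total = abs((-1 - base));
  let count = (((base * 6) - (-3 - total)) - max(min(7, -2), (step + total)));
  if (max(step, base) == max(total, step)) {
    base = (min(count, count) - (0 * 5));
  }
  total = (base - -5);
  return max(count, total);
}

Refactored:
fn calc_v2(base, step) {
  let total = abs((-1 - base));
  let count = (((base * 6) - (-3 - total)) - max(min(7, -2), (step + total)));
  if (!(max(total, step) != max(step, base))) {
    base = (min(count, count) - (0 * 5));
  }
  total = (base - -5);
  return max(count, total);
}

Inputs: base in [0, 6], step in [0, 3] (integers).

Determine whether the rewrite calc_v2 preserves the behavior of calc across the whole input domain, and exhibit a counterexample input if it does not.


Behavior is preserved: although boolean connective usage differs, and comparison usage differs, the outputs never diverge.
One worked example (base=2, step=0) — calc: total := 3 | count := 15 | (max(step, base) == max(total, step)): false | total := 7 | result 15; calc_v2: total := 3 | count := 15 | (!(max(total, step) != max(step, base))): false | total := 7 | result 15; agreement on 15.
Sweeping the whole domain (28 inputs) finds no disagreement.
verdict: equivalent


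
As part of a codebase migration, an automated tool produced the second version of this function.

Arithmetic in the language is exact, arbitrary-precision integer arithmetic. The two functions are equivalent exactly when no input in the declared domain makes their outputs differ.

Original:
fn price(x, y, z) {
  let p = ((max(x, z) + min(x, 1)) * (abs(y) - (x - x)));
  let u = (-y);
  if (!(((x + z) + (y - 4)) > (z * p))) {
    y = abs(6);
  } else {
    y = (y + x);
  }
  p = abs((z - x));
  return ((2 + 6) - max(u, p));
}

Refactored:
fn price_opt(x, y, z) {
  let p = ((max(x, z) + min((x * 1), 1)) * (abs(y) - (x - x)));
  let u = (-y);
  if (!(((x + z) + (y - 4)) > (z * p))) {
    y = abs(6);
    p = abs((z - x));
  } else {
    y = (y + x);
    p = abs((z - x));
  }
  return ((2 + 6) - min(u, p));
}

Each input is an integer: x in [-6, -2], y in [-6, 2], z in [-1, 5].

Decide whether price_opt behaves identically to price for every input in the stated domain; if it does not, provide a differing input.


Not equivalent: x=-6, y=-6, z=-1 separates them (2 vs 3).
price: p=-42, then u=6, then (!(((x + z) + (y - 4)) > (z * p))) is true, then y=6, then p=5, then returns 2
price_opt: p=-42, then u=6, then (!(((x + z) + (y - 4)) > (z * p))) is true, then y=6, then p=5, then returns 3
verdict: not equivalent; witness: x=-6, y=-6, z=-1


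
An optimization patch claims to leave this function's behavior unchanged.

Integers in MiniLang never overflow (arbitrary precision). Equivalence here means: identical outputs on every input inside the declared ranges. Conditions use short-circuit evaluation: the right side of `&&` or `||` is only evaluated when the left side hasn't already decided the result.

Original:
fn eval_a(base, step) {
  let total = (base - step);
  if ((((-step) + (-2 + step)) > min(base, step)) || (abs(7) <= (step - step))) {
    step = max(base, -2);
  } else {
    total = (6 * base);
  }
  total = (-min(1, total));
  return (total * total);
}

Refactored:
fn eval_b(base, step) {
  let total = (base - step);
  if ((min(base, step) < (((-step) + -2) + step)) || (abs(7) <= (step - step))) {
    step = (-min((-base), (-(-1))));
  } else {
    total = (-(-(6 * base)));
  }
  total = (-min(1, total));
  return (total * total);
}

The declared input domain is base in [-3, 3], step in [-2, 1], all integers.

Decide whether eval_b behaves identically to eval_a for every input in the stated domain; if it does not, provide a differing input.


The suspicious edit (`-2` became `-1`) never changes the result for any input inside the declared domain.
One worked example (base=3, step=-2) — eval_a: total=5, then ((((-step) + (-2 + step)) > min(base, step)) || (abs(7) <= (step - step))) is false, then total=18, then total=-1, then returns 1; eval_b: total=5, then ((min(base, step) < (((-step) + -2) + step)) || (abs(7) <= (step - step))) is false, then total=18, then total=-1, then returns 1; agreement on 1.
Every one of the 28 inputs gives matching results.
verdict: equivalent


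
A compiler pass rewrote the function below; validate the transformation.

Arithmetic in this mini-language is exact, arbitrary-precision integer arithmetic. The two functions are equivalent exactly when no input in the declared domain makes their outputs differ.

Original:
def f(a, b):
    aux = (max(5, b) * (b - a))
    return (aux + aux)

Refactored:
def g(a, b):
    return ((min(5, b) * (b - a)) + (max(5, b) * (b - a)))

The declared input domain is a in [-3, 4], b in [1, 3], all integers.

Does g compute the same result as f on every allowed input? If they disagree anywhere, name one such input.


Try a=-3, b=1.
f: aux = 20; return 40
g: return 24
40 and 24 differ, so these are not the same function on this domain.
verdict: not equivalent; witness: a=-3, b=1


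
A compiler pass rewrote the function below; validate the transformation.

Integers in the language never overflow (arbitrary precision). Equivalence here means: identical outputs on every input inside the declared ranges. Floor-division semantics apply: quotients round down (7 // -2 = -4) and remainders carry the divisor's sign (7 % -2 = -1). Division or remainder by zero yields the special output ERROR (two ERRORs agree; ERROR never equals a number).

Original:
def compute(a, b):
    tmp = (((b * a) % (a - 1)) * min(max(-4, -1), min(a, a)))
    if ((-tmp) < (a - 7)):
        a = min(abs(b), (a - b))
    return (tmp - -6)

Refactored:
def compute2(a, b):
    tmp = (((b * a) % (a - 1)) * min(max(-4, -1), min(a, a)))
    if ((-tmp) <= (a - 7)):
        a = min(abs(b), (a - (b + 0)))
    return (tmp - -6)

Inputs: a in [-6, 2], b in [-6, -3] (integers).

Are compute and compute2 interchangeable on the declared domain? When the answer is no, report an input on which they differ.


The edit looks behavioral (`((-tmp) < (a - 7))` became `((-tmp) <= (a - 7))`), but over these ranges it never changes the outcome.
One worked example (a=-3, b=-6) — compute: tmp := 6 | ((-tmp) < (a - 7)): false | result 12; compute2: tmp := 6 | ((-tmp) <= (a - 7)): false | result 12; agreement on 12.
Every one of the 36 inputs gives matching results.
verdict: equivalent


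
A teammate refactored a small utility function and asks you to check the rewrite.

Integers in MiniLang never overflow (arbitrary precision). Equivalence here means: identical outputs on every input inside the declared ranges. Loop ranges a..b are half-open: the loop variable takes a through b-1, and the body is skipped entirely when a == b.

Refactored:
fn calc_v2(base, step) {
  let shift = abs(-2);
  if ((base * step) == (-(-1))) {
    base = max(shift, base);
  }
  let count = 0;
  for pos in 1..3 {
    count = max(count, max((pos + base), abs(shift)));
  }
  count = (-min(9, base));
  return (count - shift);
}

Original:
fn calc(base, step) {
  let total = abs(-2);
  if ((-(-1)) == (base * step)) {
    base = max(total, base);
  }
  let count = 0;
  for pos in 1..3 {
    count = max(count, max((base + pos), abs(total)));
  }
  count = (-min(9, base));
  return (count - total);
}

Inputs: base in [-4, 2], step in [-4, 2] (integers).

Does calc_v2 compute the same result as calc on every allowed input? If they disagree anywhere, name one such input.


Reading the diff, among the changes: local variable names differ.
Tracing base=-3, step=-4: calc: total := 2 | ((-(-1)) == (base * step)): false | count := 0 | iter pos=1: | count := 2 | iter pos=2: | count := 2 | count := 3 | result 1 | calc_v2: shift := 2 | ((base * step) == (-(-1))): false | count := 0 | iter pos=1: | count := 2 | iter pos=2: | count := 2 | count := 3 | result 1 — matching result 1.
Across all 49 domain points the two functions coincide.
verdict: equivalent


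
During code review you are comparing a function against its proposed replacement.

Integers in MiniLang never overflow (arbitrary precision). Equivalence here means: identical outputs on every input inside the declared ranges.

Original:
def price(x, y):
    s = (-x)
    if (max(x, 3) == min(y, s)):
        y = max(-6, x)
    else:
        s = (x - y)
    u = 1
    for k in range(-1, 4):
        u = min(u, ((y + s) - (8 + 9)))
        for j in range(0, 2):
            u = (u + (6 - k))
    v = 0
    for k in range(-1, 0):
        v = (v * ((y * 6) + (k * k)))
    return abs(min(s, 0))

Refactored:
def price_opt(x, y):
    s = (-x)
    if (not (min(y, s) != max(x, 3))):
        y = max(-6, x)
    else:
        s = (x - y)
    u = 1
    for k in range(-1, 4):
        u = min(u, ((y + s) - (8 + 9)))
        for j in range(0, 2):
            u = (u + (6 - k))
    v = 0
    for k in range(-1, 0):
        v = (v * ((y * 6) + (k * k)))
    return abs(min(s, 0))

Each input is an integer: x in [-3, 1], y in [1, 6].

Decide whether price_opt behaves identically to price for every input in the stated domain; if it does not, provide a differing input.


Behavior is preserved: although boolean connective usage differs, and comparison usage differs, the outputs never diverge.
Tracing x=-3, y=1: price: s becomes 3; next (max(x, 3) == min(y, s)) evaluates to false; next s becomes -4; next u becomes 1; next at k=-1:; next u becomes -20; next at j=0:; next u becomes -13; next at j=1:; next u becomes -6; next at k=0:; next u becomes -20; next at j=0:; next u becomes -14; next at j=1:; next u becomes -8; next at k=1:; next u becomes -20; next at j=0:; next u becomes -15; next at j=1:; next u becomes -10; next at k=2:; next u becomes -20; next at j=0:; next u becomes -16; next at j=1:; next u becomes -12; next at k=3:; next u becomes -20; next at j=0:; next u becomes -17; next at j=1:; next u becomes -14; next v becomes 0; next at k=-1:; next v becomes 0; next final value 4 | price_opt: s becomes 3; next (not (min(y, s) != max(x, 3))) evaluates to false; next s becomes -4; next u becomes 1; next at k=-1:; next u becomes -20; next at j=0:; next u becomes -13; next at j=1:; next u becomes -6; next at k=0:; next u becomes -20; next at j=0:; next u becomes -14; next at j=1:; next u becomes -8; next at k=1:; next u becomes -20; next at j=0:; next u becomes -15; next at j=1:; next u becomes -10; next at k=2:; next u becomes -20; next at j=0:; next u becomes -16; next at j=1:; next u becomes -12; next at k=3:; next u becomes -20; next at j=0:; next u becomes -17; next at j=1:; next u becomes -14; next v becomes 0; next at k=-1:; next v becomes 0; next final value 4 — matching result 4.
Sweeping the whole domain (30 inputs) finds no disagreement.
verdict: equivalent


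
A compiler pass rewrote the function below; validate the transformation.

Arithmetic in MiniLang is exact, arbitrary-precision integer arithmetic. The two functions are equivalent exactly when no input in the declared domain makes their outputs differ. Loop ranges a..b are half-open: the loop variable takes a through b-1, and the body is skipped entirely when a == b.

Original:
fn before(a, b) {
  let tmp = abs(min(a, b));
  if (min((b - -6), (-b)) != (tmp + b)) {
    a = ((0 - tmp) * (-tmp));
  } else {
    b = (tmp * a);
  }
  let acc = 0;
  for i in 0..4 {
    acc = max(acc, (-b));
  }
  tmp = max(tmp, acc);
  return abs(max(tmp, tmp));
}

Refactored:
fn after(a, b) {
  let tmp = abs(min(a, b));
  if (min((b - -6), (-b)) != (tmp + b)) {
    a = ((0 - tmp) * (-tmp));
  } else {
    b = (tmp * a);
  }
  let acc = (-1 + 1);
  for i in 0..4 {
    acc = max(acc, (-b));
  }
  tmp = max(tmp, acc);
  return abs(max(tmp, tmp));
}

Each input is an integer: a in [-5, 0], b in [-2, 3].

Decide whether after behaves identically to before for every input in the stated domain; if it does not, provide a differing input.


Differences: arithmetic usage differs; also constant usage differs — yet all 36 inputs agree.
verdict: equivalent


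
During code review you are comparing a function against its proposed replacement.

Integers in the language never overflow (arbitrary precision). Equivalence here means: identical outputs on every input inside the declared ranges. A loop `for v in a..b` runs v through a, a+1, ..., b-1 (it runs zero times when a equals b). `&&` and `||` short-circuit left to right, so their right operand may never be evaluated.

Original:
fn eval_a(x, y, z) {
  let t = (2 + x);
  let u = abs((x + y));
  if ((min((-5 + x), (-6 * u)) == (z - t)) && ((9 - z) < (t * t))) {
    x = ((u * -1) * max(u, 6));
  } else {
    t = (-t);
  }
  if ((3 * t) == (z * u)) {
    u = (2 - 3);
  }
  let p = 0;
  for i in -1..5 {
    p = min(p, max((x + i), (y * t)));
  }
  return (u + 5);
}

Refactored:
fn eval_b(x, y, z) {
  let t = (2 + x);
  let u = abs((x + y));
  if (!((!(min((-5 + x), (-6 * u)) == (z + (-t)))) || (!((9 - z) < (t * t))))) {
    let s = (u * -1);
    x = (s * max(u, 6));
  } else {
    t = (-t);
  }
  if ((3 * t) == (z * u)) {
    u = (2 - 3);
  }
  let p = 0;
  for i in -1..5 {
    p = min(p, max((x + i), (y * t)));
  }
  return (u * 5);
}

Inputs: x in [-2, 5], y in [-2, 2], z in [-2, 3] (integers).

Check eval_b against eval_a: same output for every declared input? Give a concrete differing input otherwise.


The rewrite breaks on x=-2, y=-2, z=-2, where the results are 9 and 20.
eval_a: t := 0 | u := 4 | ((min((-5 + x), (-6 * u)) == (z - t)) && ((9 - z) < (t * t))): false | t := 0 | ((3 * t) == (z * u)): false | p := 0 | iter i=-1: | p := 0 | iter i=0: | p := 0 | iter i=1: | p := 0 | iter i=2: | p := 0 | iter i=3: | p := 0 | iter i=4: | p := 0 | result 9
eval_b: t := 0 | u := 4 | (!((!(min((-5 + x), (-6 * u)) == (z + (-t)))) || (!((9 - z) < (t * t))))): false | t := 0 | ((3 * t) == (z * u)): false | p := 0 | iter i=-1: | p := 0 | iter i=0: | p := 0 | iter i=1: | p := 0 | iter i=2: | p := 0 | iter i=3: | p := 0 | iter i=4: | p := 0 | result 20
verdict: not equivalent; witness: x=-2, y=-2, z=-2


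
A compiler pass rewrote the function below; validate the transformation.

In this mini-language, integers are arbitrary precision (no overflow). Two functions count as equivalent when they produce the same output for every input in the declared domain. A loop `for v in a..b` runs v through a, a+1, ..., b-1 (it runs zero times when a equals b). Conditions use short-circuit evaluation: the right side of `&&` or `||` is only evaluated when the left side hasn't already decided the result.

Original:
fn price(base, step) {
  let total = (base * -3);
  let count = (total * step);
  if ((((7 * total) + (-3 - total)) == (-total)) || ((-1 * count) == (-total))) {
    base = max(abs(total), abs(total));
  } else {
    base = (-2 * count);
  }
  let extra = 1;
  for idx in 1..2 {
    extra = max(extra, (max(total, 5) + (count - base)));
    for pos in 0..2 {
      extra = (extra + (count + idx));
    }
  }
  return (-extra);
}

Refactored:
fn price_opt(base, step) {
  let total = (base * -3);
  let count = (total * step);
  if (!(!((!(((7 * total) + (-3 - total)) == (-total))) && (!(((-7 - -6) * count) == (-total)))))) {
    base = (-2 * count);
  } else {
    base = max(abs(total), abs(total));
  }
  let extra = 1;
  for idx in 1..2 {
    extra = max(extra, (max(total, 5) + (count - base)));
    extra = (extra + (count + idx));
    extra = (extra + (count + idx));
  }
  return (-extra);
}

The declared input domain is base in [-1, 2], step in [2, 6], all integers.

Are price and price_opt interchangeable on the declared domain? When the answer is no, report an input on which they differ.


Comparing the listings, the differences include: boolean connective usage differs, and loop structure differs, and constant usage differs, and arithmetic usage differs, and local variable names differ.
One worked example (base=1, step=5) — price: total=-3, then count=-15, then ((((7 * total) + (-3 - total)) == (-total)) || ((-1 * count) == (-total))) is false, then base=30, then extra=1, then (idx=1), then extra=1, then (pos=0), then extra=-13, then (pos=1), then extra=-27, then returns 27; price_opt: total=-3, then count=-15, then (!(!((!(((7 * total) + (-3 - total)) == (-total))) && (!(((-7 - -6) * count) == (-total)))))) is true, then base=30, then extra=1, then (idx=1), then extra=1, then extra=-13, then extra=-27, then returns 27; agreement on 27.
An exhaustive pass over the 20 declared inputs shows identical outputs.
verdict: equivalent


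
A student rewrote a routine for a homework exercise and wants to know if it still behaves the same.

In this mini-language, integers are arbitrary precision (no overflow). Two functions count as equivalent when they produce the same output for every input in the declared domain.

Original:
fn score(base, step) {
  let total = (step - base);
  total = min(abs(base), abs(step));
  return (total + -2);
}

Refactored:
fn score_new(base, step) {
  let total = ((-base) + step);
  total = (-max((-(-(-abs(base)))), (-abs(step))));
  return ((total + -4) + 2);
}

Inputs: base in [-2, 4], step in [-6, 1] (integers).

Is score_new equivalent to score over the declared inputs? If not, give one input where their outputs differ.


Comparing the listings, the differences include: arithmetic usage differs; min/max/abs usage differs; constant usage differs.
One worked example (base=-2, step=1) — score: total := 3 | total := 1 | result -1; score_new: total := 3 | total := 1 | result -1; agreement on -1.
An exhaustive pass over the 56 declared inputs shows identical outputs.
verdict: equivalent


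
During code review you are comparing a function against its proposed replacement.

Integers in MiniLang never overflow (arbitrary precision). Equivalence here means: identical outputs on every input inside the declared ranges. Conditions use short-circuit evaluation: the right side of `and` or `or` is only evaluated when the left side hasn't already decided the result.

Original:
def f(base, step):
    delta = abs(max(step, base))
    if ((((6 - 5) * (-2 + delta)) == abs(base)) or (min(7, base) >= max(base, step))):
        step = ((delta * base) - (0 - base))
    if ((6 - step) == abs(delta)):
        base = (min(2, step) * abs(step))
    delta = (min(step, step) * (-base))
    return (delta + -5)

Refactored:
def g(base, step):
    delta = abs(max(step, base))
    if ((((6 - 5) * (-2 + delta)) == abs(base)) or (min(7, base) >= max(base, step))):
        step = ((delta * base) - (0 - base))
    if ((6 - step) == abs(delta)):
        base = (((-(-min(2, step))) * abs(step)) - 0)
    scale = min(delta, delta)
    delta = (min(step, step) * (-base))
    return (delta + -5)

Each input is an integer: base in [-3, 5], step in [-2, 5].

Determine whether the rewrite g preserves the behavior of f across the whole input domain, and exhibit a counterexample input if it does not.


Equivalent — the differences include statement counts differ, plus local variable names differ, plus arithmetic usage differs, plus min/max/abs usage differs, plus constant usage differs, yet no declared input distinguishes the two.
One worked example (base=5, step=0) — f: delta=5, then ((((6 - 5) * (-2 + delta)) == abs(base)) or (min(7, base) >= max(base, step))) is true, then step=30, then ((6 - step) == abs(delta)) is false, then delta=-150, then returns -155; g: delta=5, then ((((6 - 5) * (-2 + delta)) == abs(base)) or (min(7, base) >= max(base, step))) is true, then step=30, then ((6 - step) == abs(delta)) is false, then scale=5, then delta=-150, then returns -155; agreement on -155.
Checked all 72 inputs in the declared domain: the outputs agree on every one.
verdict: equivalent


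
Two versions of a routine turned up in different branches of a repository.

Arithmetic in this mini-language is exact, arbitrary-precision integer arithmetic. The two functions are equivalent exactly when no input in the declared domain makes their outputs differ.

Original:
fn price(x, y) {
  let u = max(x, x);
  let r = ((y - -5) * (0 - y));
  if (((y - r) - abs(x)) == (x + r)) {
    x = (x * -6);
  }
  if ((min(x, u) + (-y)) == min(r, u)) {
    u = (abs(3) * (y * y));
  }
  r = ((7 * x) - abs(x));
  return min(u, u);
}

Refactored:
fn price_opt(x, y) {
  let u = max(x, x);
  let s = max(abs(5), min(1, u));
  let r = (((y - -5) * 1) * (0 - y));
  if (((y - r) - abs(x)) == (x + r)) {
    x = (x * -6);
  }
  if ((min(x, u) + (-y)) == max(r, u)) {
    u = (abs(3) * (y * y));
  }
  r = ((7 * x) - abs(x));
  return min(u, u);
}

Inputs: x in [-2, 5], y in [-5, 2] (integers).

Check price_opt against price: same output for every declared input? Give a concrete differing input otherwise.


There is a counterexample at x=-2, y=0: 0 on one side, -2 on the other.
price: u = -2; r = 0; (((y - r) - abs(x)) == (x + r)) -> true; x = 12; ((min(x, u) + (-y)) == min(r, u)) -> true; u = 0; r = 72; return 0
price_opt: u = -2; s = 5; r = 0; (((y - r) - abs(x)) == (x + r)) -> true; x = 12; ((min(x, u) + (-y)) == max(r, u)) -> false; r = 72; return -2
verdict: not equivalent; witness: x=-2, y=0


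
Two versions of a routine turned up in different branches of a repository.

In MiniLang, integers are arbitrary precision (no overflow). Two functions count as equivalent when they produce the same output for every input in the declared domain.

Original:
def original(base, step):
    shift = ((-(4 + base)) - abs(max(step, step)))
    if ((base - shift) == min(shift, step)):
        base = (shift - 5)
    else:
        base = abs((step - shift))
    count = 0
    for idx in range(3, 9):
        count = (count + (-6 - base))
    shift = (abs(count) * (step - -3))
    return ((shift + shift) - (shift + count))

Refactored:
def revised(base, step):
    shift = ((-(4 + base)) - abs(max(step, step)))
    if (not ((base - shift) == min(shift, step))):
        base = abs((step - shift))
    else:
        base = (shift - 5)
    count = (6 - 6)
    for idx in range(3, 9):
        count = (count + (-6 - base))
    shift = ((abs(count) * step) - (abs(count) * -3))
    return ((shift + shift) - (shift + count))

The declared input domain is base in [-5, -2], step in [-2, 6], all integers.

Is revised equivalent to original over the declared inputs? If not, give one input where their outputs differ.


This is a faithful refactor — arithmetic usage differs; also constant usage differs; also boolean connective usage differs; also min/max/abs usage differs, but the computed results match everywhere.
One worked example (base=-3, step=-2) — original: shift := -3 | ((base - shift) == min(shift, step)): false | base := 1 | count := 0 | iter idx=3: | count := -7 | iter idx=4: | count := -14 | iter idx=5: | count := -21 | iter idx=6: | count := -28 | iter idx=7: | count := -35 | iter idx=8: | count := -42 | shift := 42 | result 84; revised: shift := -3 | (not ((base - shift) == min(shift, step))): true | base := 1 | count := 0 | iter idx=3: | count := -7 | iter idx=4: | count := -14 | iter idx=5: | count := -21 | iter idx=6: | count := -28 | iter idx=7: | count := -35 | iter idx=8: | count := -42 | shift := 42 | result 84; agreement on 84.
Checked all 36 inputs in the declared domain: the outputs agree on every one.
verdict: equivalent


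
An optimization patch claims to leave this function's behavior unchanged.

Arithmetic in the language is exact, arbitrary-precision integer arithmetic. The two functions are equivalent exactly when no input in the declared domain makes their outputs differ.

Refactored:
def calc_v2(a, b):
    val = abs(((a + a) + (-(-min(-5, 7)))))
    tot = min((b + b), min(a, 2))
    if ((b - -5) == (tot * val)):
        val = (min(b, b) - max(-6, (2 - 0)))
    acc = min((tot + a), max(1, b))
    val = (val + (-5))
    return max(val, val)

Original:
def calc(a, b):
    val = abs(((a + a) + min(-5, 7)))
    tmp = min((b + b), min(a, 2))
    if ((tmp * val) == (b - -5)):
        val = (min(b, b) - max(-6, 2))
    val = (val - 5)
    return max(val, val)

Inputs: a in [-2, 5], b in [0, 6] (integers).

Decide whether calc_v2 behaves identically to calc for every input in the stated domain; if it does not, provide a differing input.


The two are interchangeable: min/max/abs usage differs, and statement counts differ, and local variable names differ, and arithmetic usage differs, and constant usage differs, and every declared input agrees.
As a probe, take a=-1, b=0: calc runs val := 7 | tmp := -1 | ((tmp * val) == (b - -5)): false | val := 2 | result 2; calc_v2 runs val := 7 | tot := -1 | ((b - -5) == (tot * val)): false | acc := -2 | val := 2 | result 2; both end at 2.
An exhaustive pass over the 56 declared inputs shows identical outputs.
verdict: equivalent


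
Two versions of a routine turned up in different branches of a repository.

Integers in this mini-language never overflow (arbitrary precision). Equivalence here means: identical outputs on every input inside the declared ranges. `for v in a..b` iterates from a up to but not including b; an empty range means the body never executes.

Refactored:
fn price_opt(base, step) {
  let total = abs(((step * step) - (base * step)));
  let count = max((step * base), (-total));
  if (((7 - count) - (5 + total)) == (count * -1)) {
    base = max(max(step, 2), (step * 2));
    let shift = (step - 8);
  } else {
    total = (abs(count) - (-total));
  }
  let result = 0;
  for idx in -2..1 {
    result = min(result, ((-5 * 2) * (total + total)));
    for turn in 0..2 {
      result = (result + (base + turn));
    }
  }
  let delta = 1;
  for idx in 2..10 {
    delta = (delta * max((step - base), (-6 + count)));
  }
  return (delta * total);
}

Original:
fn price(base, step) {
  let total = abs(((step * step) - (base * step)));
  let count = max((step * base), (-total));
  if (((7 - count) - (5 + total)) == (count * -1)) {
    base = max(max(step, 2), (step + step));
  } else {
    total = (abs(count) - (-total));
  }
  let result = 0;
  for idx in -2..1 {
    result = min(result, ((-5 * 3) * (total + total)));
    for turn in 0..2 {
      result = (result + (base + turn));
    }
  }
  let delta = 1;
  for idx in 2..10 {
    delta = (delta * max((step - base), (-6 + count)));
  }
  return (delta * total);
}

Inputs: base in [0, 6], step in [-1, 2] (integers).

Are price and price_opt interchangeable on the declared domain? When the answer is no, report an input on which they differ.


Although `3` became `2`, no input in the stated domain can expose it; all 28 inputs agree.
verdict: equivalent


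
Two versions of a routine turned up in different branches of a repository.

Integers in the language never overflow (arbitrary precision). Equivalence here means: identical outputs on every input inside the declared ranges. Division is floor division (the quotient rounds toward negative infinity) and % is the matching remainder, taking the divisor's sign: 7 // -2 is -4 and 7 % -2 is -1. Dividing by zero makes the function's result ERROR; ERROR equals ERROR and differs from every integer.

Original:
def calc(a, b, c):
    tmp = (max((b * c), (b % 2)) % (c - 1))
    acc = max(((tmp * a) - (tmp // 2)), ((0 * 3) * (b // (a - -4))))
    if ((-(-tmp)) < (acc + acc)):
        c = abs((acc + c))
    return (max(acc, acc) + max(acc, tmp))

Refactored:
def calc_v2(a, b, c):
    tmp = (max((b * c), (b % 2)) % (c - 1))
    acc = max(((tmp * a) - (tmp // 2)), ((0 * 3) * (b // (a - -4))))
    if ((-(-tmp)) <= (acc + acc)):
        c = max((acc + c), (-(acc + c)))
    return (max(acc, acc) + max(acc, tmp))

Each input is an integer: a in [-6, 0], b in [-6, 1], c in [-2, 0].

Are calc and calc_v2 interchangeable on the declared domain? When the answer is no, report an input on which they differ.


The one real change (`((-(-tmp)) < (acc + acc))` became `((-(-tmp)) <= (acc + acc))`) has no effect anywhere in the declared ranges.
One worked example (a=-4, b=-2, c=-1) — calc: tmp := 0 | divide-by-zero, output ERROR; calc_v2: tmp := 0 | divide-by-zero, output ERROR; agreement on ERROR.
Across all 168 domain points the two functions coincide.
verdict: equivalent


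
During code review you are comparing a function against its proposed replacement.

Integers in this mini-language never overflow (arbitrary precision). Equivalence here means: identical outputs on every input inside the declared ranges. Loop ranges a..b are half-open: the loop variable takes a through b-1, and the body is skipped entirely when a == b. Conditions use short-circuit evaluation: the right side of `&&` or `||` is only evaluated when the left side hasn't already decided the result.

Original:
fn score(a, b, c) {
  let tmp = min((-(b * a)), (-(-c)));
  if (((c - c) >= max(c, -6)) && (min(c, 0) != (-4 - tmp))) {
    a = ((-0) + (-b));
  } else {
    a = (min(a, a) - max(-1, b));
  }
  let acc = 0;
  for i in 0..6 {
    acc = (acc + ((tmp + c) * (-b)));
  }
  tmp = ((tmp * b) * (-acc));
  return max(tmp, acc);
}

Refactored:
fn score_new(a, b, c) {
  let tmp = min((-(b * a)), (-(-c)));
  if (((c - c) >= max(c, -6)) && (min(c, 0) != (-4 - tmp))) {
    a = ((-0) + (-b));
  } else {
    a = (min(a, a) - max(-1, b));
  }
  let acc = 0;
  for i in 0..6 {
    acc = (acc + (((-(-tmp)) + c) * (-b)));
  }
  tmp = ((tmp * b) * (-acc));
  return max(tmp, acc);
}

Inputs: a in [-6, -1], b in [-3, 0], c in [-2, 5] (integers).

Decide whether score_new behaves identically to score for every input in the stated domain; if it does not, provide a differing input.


Differences: same computation, different form — yet all 192 inputs agree.
verdict: equivalent


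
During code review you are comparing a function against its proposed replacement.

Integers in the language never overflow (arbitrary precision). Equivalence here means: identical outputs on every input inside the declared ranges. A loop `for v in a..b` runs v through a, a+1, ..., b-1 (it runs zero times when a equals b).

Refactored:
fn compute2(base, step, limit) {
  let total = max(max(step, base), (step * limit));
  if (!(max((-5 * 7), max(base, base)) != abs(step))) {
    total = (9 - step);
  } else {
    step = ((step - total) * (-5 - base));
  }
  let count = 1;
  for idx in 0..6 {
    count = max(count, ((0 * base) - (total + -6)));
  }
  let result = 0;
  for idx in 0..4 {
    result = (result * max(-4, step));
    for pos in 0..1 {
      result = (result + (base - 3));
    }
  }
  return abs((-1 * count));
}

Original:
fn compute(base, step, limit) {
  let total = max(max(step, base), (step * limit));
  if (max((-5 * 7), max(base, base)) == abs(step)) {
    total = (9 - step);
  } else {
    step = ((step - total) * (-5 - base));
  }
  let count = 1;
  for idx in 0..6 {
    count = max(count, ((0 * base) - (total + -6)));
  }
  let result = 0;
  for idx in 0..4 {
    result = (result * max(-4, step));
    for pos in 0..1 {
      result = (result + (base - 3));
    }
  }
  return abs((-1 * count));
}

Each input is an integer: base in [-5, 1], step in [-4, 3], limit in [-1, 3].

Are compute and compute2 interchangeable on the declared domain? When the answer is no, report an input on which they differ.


Equivalent — the differences include comparison usage differs, plus boolean connective usage differs, yet no declared input distinguishes the two.
Spot check at base=0, step=-3, limit=3 — compute: total becomes 0; next (max((-5 * 7), max(base, base)) == abs(step)) evaluates to false; next step becomes 15; next count becomes 1; next at idx=0:; next count becomes 6; next at idx=1:; next count becomes 6; next at idx=2:; next count becomes 6; next at idx=3:; next count becomes 6; next at idx=4:; next count becomes 6; next at idx=5:; next count becomes 6; next result becomes 0; next at idx=0:; next result becomes 0; next at pos=0:; next result becomes -3; next at idx=1:; next result becomes -45; next at pos=0:; next result becomes -48; next at idx=2:; next result becomes -720; next at pos=0:; next result becomes -723; next at idx=3:; next result becomes -10845; next at pos=0:; next result becomes -10848; next final value 6. compute2: total becomes 0; next (!(max((-5 * 7), max(base, base)) != abs(step))) evaluates to false; next step becomes 15; next count becomes 1; next at idx=0:; next count becomes 6; next at idx=1:; next count becomes 6; next at idx=2:; next count becomes 6; next at idx=3:; next count becomes 6; next at idx=4:; next count becomes 6; next at idx=5:; next count becomes 6; next result becomes 0; next at idx=0:; next result becomes 0; next at pos=0:; next result becomes -3; next at idx=1:; next result becomes -45; next at pos=0:; next result becomes -48; next at idx=2:; next result becomes -720; next at pos=0:; next result becomes -723; next at idx=3:; next result becomes -10845; next at pos=0:; next result becomes -10848; next final value 6. Both give 6.
Every one of the 280 inputs gives matching results.
verdict: equivalent
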